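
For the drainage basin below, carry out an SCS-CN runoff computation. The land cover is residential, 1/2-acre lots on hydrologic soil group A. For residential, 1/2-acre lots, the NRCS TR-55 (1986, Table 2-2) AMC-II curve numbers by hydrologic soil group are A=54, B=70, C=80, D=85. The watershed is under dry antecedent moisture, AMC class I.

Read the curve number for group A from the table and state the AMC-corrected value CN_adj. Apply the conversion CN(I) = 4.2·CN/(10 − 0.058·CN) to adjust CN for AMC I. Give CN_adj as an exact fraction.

NRCS table: residential, 1/2-acre lots, soil group A → CN(II) = 54
Adjust CN=54 to AMC I: 4.2·54/(10 − 0.058·54) → (1134/5) ÷ (1717/250) = 56700/1717 ≈ 33.023

CN_adj = 56700/1717 ≈ 33.023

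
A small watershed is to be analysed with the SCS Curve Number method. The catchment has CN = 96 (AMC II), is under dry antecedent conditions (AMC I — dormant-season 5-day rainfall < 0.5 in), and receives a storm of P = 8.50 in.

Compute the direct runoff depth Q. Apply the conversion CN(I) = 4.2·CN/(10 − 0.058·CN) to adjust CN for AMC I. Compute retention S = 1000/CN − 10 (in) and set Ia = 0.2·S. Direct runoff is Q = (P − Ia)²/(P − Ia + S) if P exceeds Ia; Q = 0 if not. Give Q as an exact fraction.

CN(I) from CN(II)=96: (4.2·96)/(10 − 0.058·96) = 25200/277 ≈ 90.975
Max retention: S = 1000/(25200/277) − 10 = 125/126 in (≈ 0.992 in)
Ia = 0.2S: 0.2·0.992 = 0.198 in (exactly 25/126)
P − Ia = 8.500 − 0.198 = 523/63 ≈ 8.302 in (> 0, runoff occurs)
Q: (523/63)² ÷ (1171/126) = 547058/73773 in (≈ 7.415 in)

Q = 547058/73773 in ≈ 7.415 in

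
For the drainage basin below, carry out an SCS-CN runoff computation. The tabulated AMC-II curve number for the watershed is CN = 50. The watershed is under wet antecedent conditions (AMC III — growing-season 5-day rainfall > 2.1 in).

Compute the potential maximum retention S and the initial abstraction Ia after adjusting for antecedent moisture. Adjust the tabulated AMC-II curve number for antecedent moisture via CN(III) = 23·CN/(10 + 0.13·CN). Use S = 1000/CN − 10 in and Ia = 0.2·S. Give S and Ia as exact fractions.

Adjust CN=50 to AMC III: 23·50/(10 + 0.13·50) → 1150 ÷ (33/2) = 2300/33 ≈ 69.697
Max retention: S = 1000/(2300/33) − 10 = 100/23 in (≈ 4.348 in)
Ia = 0.2S: 0.2·4.348 = 0.870 in (exactly 20/23)

S = 100/23 in ≈ 4.348 in; Ia = 20/23 in ≈ 0.870 in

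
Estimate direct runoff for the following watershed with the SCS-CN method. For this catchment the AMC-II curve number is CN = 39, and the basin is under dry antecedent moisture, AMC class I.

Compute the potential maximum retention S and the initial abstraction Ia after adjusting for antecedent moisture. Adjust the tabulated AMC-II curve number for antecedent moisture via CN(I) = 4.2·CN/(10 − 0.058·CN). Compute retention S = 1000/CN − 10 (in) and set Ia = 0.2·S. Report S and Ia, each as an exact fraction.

S = 30500/819 in ≈ 37.241 in; Ia = 6100/819 in ≈ 7.448 in

Adjust CN=39 to AMC I: 4.2·39/(10 − 0.058·39) → (819/5) ÷ (3869/500) = 81900/3869 ≈ 21.168
S = 1000/(81900/3869) − 10 = 30500/819 in ≈ 37.241 in
Ia = 0.2S: 0.2·37.241 = 7.448 in (exactly 6100/819)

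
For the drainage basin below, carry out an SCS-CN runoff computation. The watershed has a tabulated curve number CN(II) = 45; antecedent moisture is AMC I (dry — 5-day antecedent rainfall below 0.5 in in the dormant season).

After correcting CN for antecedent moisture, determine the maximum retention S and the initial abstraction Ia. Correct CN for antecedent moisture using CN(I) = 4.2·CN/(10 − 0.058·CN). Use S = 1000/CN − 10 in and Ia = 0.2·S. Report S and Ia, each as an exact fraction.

S = 5500/189 in ≈ 29.101 in; Ia = 1100/189 in ≈ 5.820 in

Dry (AMC I): CN(I) = 4.2·45/(10 − 0.058·45) = 189/(739/100) = 18900/739 ≈ 25.575
Retention S: 1000/CN − 10 with CN=25.575 → S = 5500/189 ≈ 29.101 in
Ia = 0.2S: 0.2·29.101 = 5.820 in (exactly 1100/189)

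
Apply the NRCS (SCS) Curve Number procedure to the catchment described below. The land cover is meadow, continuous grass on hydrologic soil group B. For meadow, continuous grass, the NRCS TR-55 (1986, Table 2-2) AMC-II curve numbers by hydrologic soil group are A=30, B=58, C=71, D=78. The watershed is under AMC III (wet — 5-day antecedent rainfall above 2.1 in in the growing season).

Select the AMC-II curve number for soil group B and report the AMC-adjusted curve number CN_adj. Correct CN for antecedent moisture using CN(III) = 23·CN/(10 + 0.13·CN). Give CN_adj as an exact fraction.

CN_adj = 66700/877 ≈ 76.055

NRCS table: meadow, continuous grass, soil group B → CN(II) = 58
CN(III) from CN(II)=58: (23·58)/(10 + 0.13·58) = 66700/877 ≈ 76.055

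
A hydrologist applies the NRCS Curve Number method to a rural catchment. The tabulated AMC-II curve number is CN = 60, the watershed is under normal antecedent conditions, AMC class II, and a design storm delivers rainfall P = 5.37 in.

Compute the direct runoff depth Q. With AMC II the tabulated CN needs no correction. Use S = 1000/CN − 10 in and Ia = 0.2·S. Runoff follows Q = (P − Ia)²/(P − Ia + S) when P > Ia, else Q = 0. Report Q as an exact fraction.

AMC II — tabulated CN = 60 applies directly.
Retention S: 1000/CN − 10 with CN=60.000 → S = 20/3 ≈ 6.667 in
Ia = 0.2S: 0.2·6.667 = 1.333 in (exactly 4/3)
P − Ia = 5.370 − 1.333 = 1211/300 ≈ 4.037 in (> 0, runoff occurs)
Q: (1211/300)² ÷ (3211/300) = 1466521/963300 in (≈ 1.522 in)

Q = 1466521/963300 in ≈ 1.522 in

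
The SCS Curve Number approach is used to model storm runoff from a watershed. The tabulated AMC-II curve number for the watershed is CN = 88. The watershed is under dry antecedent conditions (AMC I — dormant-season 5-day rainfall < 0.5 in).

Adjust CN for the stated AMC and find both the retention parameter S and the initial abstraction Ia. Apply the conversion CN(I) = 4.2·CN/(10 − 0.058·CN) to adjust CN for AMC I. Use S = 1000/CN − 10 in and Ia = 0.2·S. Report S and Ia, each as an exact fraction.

S = 250/77 in ≈ 3.247 in; Ia = 50/77 in ≈ 0.649 in

Dry (AMC I): CN(I) = 4.2·88/(10 − 0.058·88) = (1848/5)/(612/125) = 3850/51 ≈ 75.490
S = 1000/(3850/51) − 10 = 250/77 in ≈ 3.247 in
Initial abstraction Ia = S/5 = (250/77)/5 = 50/77 ≈ 0.649 in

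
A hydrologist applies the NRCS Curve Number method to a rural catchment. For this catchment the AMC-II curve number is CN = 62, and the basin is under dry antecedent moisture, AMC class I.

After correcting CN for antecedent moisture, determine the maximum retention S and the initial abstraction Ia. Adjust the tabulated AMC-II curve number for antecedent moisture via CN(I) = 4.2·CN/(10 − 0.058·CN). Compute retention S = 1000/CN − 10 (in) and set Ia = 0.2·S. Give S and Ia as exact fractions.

S = 9500/651 in ≈ 14.593 in; Ia = 1900/651 in ≈ 2.919 in

Adjust CN=62 to AMC I: 4.2·62/(10 − 0.058·62) → (1302/5) ÷ (1601/250) = 65100/1601 ≈ 40.662
Max retention: S = 1000/(65100/1601) − 10 = 9500/651 in (≈ 14.593 in)
Ia = 0.2·(9500/651) = 1900/651 in ≈ 2.919 in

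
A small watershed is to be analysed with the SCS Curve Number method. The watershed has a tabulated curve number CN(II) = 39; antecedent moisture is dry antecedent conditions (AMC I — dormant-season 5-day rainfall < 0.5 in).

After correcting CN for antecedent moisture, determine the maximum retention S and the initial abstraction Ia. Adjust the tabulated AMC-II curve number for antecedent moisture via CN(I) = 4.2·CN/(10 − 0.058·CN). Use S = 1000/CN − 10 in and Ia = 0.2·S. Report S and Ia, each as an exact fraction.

Dry (AMC I): CN(I) = 4.2·39/(10 − 0.058·39) = (819/5)/(3869/500) = 81900/3869 ≈ 21.168
Max retention: S = 1000/(81900/3869) − 10 = 30500/819 in (≈ 37.241 in)
Ia = 0.2·(30500/819) = 6100/819 in ≈ 7.448 in

S = 30500/819 in ≈ 37.241 in; Ia = 6100/819 in ≈ 7.448 in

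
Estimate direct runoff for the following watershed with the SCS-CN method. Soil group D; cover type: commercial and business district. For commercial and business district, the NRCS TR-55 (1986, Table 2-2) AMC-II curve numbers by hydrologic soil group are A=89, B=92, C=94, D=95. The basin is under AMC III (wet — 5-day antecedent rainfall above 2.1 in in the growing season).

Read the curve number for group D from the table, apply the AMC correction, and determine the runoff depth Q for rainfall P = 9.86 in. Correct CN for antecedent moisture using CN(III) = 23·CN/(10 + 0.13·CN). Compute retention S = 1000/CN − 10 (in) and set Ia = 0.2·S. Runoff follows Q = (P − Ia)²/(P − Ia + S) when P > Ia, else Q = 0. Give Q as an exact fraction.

NRCS table: commercial and business district, soil group D → CN(II) = 95
Adjust CN=95 to AMC III: 23·95/(10 + 0.13·95) → 2185 ÷ (447/20) = 43700/447 ≈ 97.763
Retention S: 1000/CN − 10 with CN=97.763 → S = 100/437 ≈ 0.229 in
Initial abstraction Ia = S/5 = (100/437)/5 = 20/437 ≈ 0.046 in
Excess rainfall: 9.860 − 0.046 = 9.814 in; P > Ia so Q > 0
Q: (214441/21850)² ÷ (219441/21850) = 45984942481/4794785850 in (≈ 9.591 in)

Q = 45984942481/4794785850 in ≈ 9.591 in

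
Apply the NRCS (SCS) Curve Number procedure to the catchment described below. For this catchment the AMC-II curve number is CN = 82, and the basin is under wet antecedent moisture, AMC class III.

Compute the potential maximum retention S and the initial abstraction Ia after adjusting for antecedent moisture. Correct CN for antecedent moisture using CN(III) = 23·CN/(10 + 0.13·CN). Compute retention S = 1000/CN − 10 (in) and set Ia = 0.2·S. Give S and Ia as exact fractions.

S = 900/943 in ≈ 0.954 in; Ia = 180/943 in ≈ 0.191 in

Adjust CN=82 to AMC III: 23·82/(10 + 0.13·82) → 1886 ÷ (1033/50) = 94300/1033 ≈ 91.288
Retention S: 1000/CN − 10 with CN=91.288 → S = 900/943 ≈ 0.954 in
Initial abstraction Ia = S/5 = (900/943)/5 = 180/943 ≈ 0.191 in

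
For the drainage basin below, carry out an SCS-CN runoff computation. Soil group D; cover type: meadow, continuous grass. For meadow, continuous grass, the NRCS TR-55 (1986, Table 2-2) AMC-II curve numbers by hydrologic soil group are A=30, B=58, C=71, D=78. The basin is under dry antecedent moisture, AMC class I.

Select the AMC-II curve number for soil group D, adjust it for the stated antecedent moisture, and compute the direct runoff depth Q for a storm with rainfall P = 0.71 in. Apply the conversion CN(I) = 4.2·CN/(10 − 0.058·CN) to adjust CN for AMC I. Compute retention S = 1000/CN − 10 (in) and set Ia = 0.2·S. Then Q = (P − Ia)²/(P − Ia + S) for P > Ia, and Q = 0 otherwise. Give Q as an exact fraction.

Q = 0 in ≈ 0.000 in

NRCS table: meadow, continuous grass, soil group D → CN(II) = 78
Dry (AMC I): CN(I) = 4.2·78/(10 − 0.058·78) = (1638/5)/(1369/250) = 81900/1369 ≈ 59.825
Max retention: S = 1000/(81900/1369) − 10 = 5500/819 in (≈ 6.716 in)
Ia = 0.2S: 0.2·6.716 = 1.343 in (exactly 1100/819)
P = 0.710 ≤ Ia = 1.343 in: entire storm abstracted, Q = 0.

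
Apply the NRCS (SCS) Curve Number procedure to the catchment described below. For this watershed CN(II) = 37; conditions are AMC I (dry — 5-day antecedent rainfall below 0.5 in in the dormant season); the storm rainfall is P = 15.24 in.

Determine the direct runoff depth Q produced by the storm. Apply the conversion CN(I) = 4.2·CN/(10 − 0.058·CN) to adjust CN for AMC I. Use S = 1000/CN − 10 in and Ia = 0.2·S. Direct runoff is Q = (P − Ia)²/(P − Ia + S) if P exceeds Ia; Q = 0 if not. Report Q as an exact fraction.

Dry (AMC I): CN(I) = 4.2·37/(10 − 0.058·37) = (777/5)/(3927/500) = 3700/187 ≈ 19.786
Max retention: S = 1000/(3700/187) − 10 = 1500/37 in (≈ 40.541 in)
Initial abstraction Ia = S/5 = (1500/37)/5 = 300/37 ≈ 8.108 in
P − Ia = 15.240 − 8.108 = 6597/925 ≈ 7.132 in (> 0, runoff occurs)
Q: (6597/925)² ÷ (44097/925) = 14506803/13596575 in (≈ 1.067 in)

Q = 14506803/13596575 in ≈ 1.067 in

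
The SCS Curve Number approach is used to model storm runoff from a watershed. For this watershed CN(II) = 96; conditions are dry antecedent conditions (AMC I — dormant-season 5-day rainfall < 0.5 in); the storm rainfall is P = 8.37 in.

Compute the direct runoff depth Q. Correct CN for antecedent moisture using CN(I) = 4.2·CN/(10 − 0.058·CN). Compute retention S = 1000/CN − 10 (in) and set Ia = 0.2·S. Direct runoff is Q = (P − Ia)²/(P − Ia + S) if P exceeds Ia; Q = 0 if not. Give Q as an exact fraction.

Q = 2650293361/363705300 in ≈ 7.287 in

Adjust CN=96 to AMC I: 4.2·96/(10 − 0.058·96) → (2016/5) ÷ (554/125) = 25200/277 ≈ 90.975
Max retention: S = 1000/(25200/277) − 10 = 125/126 in (≈ 0.992 in)
Ia = 0.2S: 0.2·0.992 = 0.198 in (exactly 25/126)
Since P=8.370 > Ia=0.198: effective rainfall P−Ia = 51481/6300 in
Q = (51481/6300)²/((51481/6300) + 125/126) = (2650293361/39690000)/(57731/6300) = 2650293361/363705300 in ≈ 7.287 in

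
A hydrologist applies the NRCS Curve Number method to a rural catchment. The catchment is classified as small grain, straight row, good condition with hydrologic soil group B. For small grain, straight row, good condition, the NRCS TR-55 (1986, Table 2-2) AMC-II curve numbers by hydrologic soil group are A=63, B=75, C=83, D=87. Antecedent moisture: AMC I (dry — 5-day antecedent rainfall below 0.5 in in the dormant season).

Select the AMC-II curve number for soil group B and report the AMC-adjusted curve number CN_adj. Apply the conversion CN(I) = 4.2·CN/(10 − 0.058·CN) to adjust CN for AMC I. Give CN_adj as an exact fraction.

CN_adj = 6300/113 ≈ 55.752

NRCS table: small grain, straight row, good condition, soil group B → CN(II) = 75
CN(I) from CN(II)=75: (4.2·75)/(10 − 0.058·75) = 6300/113 ≈ 55.752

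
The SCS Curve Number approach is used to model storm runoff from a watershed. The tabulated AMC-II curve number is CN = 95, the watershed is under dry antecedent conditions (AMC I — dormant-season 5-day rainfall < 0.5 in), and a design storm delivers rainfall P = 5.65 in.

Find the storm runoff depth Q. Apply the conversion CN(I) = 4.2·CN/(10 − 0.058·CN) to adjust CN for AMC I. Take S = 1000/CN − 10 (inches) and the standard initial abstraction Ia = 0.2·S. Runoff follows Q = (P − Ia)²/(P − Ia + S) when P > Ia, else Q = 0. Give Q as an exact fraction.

Q = 1856489569/423634260 in ≈ 4.382 in

Dry (AMC I): CN(I) = 4.2·95/(10 − 0.058·95) = 399/(449/100) = 39900/449 ≈ 88.864
Retention S: 1000/CN − 10 with CN=88.864 → S = 500/399 ≈ 1.253 in
Initial abstraction Ia = S/5 = (500/399)/5 = 100/399 ≈ 0.251 in
Since P=5.650 > Ia=0.251: effective rainfall P−Ia = 43087/7980 in
Runoff Q = (P−Ia)²/(P−Ia+S) = (5.399)²/(5.399+1.253) = 1856489569/423634260 ≈ 4.382 in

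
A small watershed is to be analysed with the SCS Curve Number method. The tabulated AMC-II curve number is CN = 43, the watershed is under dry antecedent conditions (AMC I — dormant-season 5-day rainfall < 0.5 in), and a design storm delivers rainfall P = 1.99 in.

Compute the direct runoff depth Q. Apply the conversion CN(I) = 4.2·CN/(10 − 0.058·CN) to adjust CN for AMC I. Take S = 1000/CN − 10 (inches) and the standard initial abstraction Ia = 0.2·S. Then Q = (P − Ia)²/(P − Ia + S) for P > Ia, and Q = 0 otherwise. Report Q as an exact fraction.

Adjust CN=43 to AMC I: 4.2·43/(10 − 0.058·43) → (903/5) ÷ (3753/500) = 30100/1251 ≈ 24.061
S = 1000/(30100/1251) − 10 = 9500/301 in ≈ 31.561 in
Initial abstraction Ia = S/5 = (9500/301)/5 = 1900/301 ≈ 6.312 in
P = 1.990 ≤ Ia = 6.312 in: entire storm abstracted, Q = 0.

Q = 0 in ≈ 0.000 in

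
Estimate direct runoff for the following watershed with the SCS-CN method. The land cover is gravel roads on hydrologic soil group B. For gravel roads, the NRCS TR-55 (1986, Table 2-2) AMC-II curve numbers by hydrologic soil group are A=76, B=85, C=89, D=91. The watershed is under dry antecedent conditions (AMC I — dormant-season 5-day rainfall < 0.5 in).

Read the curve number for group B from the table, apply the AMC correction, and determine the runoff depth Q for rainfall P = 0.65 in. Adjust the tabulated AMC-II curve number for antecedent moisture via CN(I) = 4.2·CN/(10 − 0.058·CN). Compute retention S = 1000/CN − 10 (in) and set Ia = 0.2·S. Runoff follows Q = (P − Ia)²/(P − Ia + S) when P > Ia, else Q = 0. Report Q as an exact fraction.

Q = 0 in ≈ 0.000 in

NRCS table: gravel roads, soil group B → CN(II) = 85
Dry (AMC I): CN(I) = 4.2·85/(10 − 0.058·85) = 357/(507/100) = 11900/169 ≈ 70.414
Max retention: S = 1000/(11900/169) − 10 = 500/119 in (≈ 4.202 in)
Initial abstraction Ia = S/5 = (500/119)/5 = 100/119 ≈ 0.840 in
P = 0.650 ≤ Ia = 0.840 in: entire storm abstracted, Q = 0.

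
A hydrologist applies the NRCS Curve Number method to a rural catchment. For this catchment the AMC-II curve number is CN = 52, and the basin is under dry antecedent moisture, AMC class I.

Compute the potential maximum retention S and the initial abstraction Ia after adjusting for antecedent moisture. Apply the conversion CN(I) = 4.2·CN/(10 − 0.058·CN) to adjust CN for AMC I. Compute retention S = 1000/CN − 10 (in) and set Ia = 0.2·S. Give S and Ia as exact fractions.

Adjust CN=52 to AMC I: 4.2·52/(10 − 0.058·52) → (1092/5) ÷ (873/125) = 9100/291 ≈ 31.271
Retention S: 1000/CN − 10 with CN=31.271 → S = 2000/91 ≈ 21.978 in
Initial abstraction Ia = S/5 = (2000/91)/5 = 400/91 ≈ 4.396 in

S = 2000/91 in ≈ 21.978 in; Ia = 400/91 in ≈ 4.396 in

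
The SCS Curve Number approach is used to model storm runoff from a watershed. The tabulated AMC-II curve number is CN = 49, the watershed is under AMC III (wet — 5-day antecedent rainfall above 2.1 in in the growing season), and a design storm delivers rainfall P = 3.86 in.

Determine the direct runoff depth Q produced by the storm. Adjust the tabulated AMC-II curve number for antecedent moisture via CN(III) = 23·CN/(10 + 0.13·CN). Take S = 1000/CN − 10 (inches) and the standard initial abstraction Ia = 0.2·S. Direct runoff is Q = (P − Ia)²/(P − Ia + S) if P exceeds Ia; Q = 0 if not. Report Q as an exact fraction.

Wet (AMC III): CN(III) = 23·49/(10 + 0.13·49) = 1127/(1637/100) = 112700/1637 ≈ 68.845
S = 1000/(112700/1637) − 10 = 5100/1127 in ≈ 4.525 in
Ia = 0.2S: 0.2·4.525 = 0.905 in (exactly 1020/1127)
Since P=3.860 > Ia=0.905: effective rainfall P−Ia = 166511/56350 in
Q = (166511/56350)²/((166511/56350) + 5100/1127) = (27725913121/3175322500)/(421511/56350) = 27725913121/23752144850 in ≈ 1.167 in

Q = 27725913121/23752144850 in ≈ 1.167 in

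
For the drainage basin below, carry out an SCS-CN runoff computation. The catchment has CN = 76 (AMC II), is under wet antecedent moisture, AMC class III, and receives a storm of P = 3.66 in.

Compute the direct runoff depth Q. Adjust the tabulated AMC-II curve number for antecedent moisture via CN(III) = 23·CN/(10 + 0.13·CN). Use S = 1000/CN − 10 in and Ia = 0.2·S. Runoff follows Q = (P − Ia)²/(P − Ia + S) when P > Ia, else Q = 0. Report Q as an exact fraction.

Q = 1823902947/757255450 in ≈ 2.409 in

Adjust CN=76 to AMC III: 23·76/(10 + 0.13·76) → 1748 ÷ (497/25) = 43700/497 ≈ 87.928
Retention S: 1000/CN − 10 with CN=87.928 → S = 600/437 ≈ 1.373 in
Initial abstraction Ia = S/5 = (600/437)/5 = 120/437 ≈ 0.275 in
Since P=3.660 > Ia=0.275: effective rainfall P−Ia = 73971/21850 in
Runoff Q = (P−Ia)²/(P−Ia+S) = (3.385)²/(3.385+1.373) = 1823902947/757255450 ≈ 2.409 in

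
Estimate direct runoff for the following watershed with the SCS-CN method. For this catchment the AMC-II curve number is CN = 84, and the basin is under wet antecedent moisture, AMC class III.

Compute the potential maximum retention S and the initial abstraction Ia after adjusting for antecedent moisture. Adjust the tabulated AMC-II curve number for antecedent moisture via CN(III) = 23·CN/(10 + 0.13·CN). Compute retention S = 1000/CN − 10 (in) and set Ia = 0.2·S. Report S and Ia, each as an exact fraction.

CN(III) from CN(II)=84: (23·84)/(10 + 0.13·84) = 48300/523 ≈ 92.352
Retention S: 1000/CN − 10 with CN=92.352 → S = 400/483 ≈ 0.828 in
Ia = 0.2·(400/483) = 80/483 in ≈ 0.166 in

S = 400/483 in ≈ 0.828 in; Ia = 80/483 in ≈ 0.166 in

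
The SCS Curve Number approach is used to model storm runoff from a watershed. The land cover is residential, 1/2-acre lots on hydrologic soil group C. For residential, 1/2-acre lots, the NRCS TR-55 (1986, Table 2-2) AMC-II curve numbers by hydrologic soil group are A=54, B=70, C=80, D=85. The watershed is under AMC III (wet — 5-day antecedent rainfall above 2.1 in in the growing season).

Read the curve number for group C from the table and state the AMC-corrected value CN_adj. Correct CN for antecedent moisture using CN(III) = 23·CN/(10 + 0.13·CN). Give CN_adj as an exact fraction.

CN_adj = 4600/51 ≈ 90.196

NRCS table: residential, 1/2-acre lots, soil group C → CN(II) = 80
CN(III) from CN(II)=80: (23·80)/(10 + 0.13·80) = 4600/51 ≈ 90.196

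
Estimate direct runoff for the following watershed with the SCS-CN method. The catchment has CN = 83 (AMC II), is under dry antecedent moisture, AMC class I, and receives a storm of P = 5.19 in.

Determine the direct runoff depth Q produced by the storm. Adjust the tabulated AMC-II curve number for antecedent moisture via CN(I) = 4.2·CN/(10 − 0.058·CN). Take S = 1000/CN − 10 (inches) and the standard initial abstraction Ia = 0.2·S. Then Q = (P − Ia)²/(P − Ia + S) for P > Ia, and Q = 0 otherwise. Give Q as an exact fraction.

Q = 539662136689/276198743100 in ≈ 1.954 in

Adjust CN=83 to AMC I: 4.2·83/(10 − 0.058·83) → (1743/5) ÷ (2593/500) = 174300/2593 ≈ 67.219
Max retention: S = 1000/(174300/2593) − 10 = 8500/1743 in (≈ 4.877 in)
Ia = 0.2·(8500/1743) = 1700/1743 in ≈ 0.975 in
P − Ia = 5.190 − 0.975 = 734617/174300 ≈ 4.215 in (> 0, runoff occurs)
Q = (734617/174300)²/((734617/174300) + 8500/1743) = (539662136689/30380490000)/(1584617/174300) = 539662136689/276198743100 in ≈ 1.954 in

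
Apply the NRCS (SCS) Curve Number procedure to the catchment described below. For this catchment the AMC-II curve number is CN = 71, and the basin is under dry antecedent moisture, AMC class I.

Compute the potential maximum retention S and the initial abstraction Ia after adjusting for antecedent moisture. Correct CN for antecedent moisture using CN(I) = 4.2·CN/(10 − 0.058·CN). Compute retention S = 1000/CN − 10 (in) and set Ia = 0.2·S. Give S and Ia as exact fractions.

S = 14500/1491 in ≈ 9.725 in; Ia = 2900/1491 in ≈ 1.945 in

Dry (AMC I): CN(I) = 4.2·71/(10 − 0.058·71) = (1491/5)/(2941/500) = 149100/2941 ≈ 50.697
S = 1000/(149100/2941) − 10 = 14500/1491 in ≈ 9.725 in
Initial abstraction Ia = S/5 = (14500/1491)/5 = 2900/1491 ≈ 1.945 in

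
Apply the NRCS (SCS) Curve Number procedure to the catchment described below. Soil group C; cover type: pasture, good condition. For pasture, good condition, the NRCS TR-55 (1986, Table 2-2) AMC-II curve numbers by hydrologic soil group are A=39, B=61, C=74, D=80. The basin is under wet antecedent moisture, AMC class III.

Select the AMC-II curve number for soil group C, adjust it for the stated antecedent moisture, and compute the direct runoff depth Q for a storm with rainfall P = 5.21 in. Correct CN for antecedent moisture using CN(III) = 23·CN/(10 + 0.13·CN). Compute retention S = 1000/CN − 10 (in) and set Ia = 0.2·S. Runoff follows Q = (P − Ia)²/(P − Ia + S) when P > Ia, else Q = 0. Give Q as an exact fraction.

Q = 174198551641/46581272100 in ≈ 3.740 in

NRCS table: pasture, good condition, soil group C → CN(II) = 74
Adjust CN=74 to AMC III: 23·74/(10 + 0.13·74) → 1702 ÷ (981/50) = 85100/981 ≈ 86.748
S = 1000/(85100/981) − 10 = 1300/851 in ≈ 1.528 in
Ia = 0.2·(1300/851) = 260/851 in ≈ 0.306 in
P − Ia = 5.210 − 0.306 = 417371/85100 ≈ 4.904 in (> 0, runoff occurs)
Runoff Q = (P−Ia)²/(P−Ia+S) = (4.904)²/(4.904+1.528) = 174198551641/46581272100 ≈ 3.740 in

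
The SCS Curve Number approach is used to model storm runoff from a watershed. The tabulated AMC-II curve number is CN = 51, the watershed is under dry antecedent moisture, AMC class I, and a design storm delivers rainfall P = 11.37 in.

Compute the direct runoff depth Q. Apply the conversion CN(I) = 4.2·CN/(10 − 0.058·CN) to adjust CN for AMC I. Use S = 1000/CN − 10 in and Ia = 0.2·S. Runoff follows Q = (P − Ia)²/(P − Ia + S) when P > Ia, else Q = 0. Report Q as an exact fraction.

Adjust CN=51 to AMC I: 4.2·51/(10 − 0.058·51) → (1071/5) ÷ (3521/500) = 15300/503 ≈ 30.417
Retention S: 1000/CN − 10 with CN=30.417 → S = 3500/153 ≈ 22.876 in
Initial abstraction Ia = S/5 = (3500/153)/5 = 700/153 ≈ 4.575 in
Excess rainfall: 11.370 − 4.575 = 6.795 in; P > Ia so Q > 0
Runoff Q = (P−Ia)²/(P−Ia+S) = (6.795)²/(6.795+22.876) = 10807889521/6945603300 ≈ 1.556 in

Q = 10807889521/6945603300 in ≈ 1.556 in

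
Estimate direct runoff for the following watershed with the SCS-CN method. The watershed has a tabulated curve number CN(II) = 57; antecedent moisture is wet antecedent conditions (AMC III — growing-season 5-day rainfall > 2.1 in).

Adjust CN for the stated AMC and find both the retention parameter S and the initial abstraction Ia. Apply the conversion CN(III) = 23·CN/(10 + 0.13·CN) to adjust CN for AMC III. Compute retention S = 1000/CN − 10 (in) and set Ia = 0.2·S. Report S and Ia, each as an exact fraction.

Wet (AMC III): CN(III) = 23·57/(10 + 0.13·57) = 1311/(1741/100) = 131100/1741 ≈ 75.302
Retention S: 1000/CN − 10 with CN=75.302 → S = 4300/1311 ≈ 3.280 in
Ia = 0.2S: 0.2·3.280 = 0.656 in (exactly 860/1311)

S = 4300/1311 in ≈ 3.280 in; Ia = 860/1311 in ≈ 0.656 in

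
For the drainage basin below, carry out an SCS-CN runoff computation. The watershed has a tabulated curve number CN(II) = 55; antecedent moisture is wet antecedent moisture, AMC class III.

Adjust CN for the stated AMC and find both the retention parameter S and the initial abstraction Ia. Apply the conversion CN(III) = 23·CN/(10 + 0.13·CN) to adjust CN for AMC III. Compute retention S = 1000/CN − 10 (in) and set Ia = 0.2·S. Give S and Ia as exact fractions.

S = 900/253 in ≈ 3.557 in; Ia = 180/253 in ≈ 0.711 in

Adjust CN=55 to AMC III: 23·55/(10 + 0.13·55) → 1265 ÷ (343/20) = 25300/343 ≈ 73.761
S = 1000/(25300/343) − 10 = 900/253 in ≈ 3.557 in
Ia = 0.2·(900/253) = 180/253 in ≈ 0.711 in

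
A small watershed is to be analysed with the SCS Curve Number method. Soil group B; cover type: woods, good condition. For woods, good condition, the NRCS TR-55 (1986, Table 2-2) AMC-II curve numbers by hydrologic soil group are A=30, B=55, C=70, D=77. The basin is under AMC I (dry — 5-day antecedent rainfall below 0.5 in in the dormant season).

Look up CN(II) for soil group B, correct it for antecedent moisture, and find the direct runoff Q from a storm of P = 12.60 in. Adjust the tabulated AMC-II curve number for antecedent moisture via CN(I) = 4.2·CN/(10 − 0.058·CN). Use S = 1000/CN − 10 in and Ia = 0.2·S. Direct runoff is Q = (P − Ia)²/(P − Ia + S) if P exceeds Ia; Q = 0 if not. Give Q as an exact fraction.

NRCS table: woods, good condition, soil group B → CN(II) = 55
Adjust CN=55 to AMC I: 4.2·55/(10 − 0.058·55) → 231 ÷ (681/100) = 7700/227 ≈ 33.921
S = 1000/(7700/227) − 10 = 1500/77 in ≈ 19.481 in
Ia = 0.2S: 0.2·19.481 = 3.896 in (exactly 300/77)
P − Ia = 12.600 − 3.896 = 3351/385 ≈ 8.704 in (> 0, runoff occurs)
Q = (3351/385)²/((3351/385) + 1500/77) = (11229201/148225)/(10851/385) = 3743067/1392545 in ≈ 2.688 in

Q = 3743067/1392545 in ≈ 2.688 in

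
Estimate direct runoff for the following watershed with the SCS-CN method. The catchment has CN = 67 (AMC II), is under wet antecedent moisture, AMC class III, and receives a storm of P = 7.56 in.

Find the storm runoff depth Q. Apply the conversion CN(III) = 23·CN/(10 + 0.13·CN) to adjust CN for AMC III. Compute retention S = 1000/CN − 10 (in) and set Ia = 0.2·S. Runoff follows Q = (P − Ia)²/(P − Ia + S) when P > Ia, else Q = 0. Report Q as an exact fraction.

Q = 25162337667/4587672575 in ≈ 5.485 in

Adjust CN=67 to AMC III: 23·67/(10 + 0.13·67) → 1541 ÷ (1871/100) = 154100/1871 ≈ 82.362
Max retention: S = 1000/(154100/1871) − 10 = 3300/1541 in (≈ 2.141 in)
Ia = 0.2·(3300/1541) = 660/1541 in ≈ 0.428 in
Since P=7.560 > Ia=0.428: effective rainfall P−Ia = 274749/38525 in
Q = (274749/38525)²/((274749/38525) + 3300/1541) = (75487013001/1484175625)/(357249/38525) = 25162337667/4587672575 in ≈ 5.485 in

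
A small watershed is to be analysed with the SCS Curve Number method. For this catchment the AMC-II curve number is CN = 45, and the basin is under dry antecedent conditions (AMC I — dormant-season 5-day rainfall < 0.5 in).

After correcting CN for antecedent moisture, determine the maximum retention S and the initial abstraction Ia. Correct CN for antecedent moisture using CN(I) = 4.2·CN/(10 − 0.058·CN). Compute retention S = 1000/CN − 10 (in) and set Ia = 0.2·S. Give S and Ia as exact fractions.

Adjust CN=45 to AMC I: 4.2·45/(10 − 0.058·45) → 189 ÷ (739/100) = 18900/739 ≈ 25.575
Max retention: S = 1000/(18900/739) − 10 = 5500/189 in (≈ 29.101 in)
Initial abstraction Ia = S/5 = (5500/189)/5 = 1100/189 ≈ 5.820 in

S = 5500/189 in ≈ 29.101 in; Ia = 1100/189 in ≈ 5.820 in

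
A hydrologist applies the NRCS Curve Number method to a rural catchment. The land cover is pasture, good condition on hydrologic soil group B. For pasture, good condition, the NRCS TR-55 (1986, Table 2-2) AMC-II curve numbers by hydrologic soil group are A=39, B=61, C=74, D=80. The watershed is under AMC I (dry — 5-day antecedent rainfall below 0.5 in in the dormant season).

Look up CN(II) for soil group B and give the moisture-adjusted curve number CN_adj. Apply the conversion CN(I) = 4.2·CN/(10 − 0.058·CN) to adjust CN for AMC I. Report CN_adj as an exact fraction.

CN_adj = 42700/1077 ≈ 39.647

NRCS table: pasture, good condition, soil group B → CN(II) = 61
Adjust CN=61 to AMC I: 4.2·61/(10 − 0.058·61) → (1281/5) ÷ (3231/500) = 42700/1077 ≈ 39.647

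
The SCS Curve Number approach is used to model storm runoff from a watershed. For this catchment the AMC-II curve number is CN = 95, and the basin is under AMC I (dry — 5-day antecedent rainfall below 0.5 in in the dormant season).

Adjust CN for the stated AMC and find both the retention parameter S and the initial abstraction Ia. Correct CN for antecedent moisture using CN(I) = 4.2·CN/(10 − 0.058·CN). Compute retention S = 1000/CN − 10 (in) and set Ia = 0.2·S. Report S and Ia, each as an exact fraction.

Adjust CN=95 to AMC I: 4.2·95/(10 − 0.058·95) → 399 ÷ (449/100) = 39900/449 ≈ 88.864
Retention S: 1000/CN − 10 with CN=88.864 → S = 500/399 ≈ 1.253 in
Ia = 0.2S: 0.2·1.253 = 0.251 in (exactly 100/399)

S = 500/399 in ≈ 1.253 in; Ia = 100/399 in ≈ 0.251 in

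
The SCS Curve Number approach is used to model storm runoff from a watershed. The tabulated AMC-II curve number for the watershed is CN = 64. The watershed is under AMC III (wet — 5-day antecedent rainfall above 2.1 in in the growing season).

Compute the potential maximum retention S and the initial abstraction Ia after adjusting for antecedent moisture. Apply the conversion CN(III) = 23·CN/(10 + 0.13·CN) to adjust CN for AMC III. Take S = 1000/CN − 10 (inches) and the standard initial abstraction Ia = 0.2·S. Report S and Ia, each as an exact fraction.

Wet (AMC III): CN(III) = 23·64/(10 + 0.13·64) = 1472/(458/25) = 18400/229 ≈ 80.349
S = 1000/(18400/229) − 10 = 225/92 in ≈ 2.446 in
Initial abstraction Ia = S/5 = (225/92)/5 = 45/92 ≈ 0.489 in

S = 225/92 in ≈ 2.446 in; Ia = 45/92 in ≈ 0.489 in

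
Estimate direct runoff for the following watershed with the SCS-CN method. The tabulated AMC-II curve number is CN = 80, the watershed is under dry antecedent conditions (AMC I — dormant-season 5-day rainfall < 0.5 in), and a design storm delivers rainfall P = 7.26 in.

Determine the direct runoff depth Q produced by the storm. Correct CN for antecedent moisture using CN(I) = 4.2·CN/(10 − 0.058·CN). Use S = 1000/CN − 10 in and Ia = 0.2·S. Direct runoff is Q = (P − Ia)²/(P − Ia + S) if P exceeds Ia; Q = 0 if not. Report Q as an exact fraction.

CN(I) from CN(II)=80: (4.2·80)/(10 − 0.058·80) = 4200/67 ≈ 62.687
Max retention: S = 1000/(4200/67) − 10 = 125/21 in (≈ 5.952 in)
Ia = 0.2S: 0.2·5.952 = 1.190 in (exactly 25/21)
Since P=7.260 > Ia=1.190: effective rainfall P−Ia = 6373/1050 in
Runoff Q = (P−Ia)²/(P−Ia+S) = (6.070)²/(6.070+5.952) = 40615129/13254150 ≈ 3.064 in

Q = 40615129/13254150 in ≈ 3.064 in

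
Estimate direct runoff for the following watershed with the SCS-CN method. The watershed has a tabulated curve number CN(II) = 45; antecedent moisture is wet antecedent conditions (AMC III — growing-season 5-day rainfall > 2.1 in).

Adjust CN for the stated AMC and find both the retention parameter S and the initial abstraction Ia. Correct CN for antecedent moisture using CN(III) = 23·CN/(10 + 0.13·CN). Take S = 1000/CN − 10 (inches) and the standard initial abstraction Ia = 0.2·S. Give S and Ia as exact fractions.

Wet (AMC III): CN(III) = 23·45/(10 + 0.13·45) = 1035/(317/20) = 20700/317 ≈ 65.300
Max retention: S = 1000/(20700/317) − 10 = 1100/207 in (≈ 5.314 in)
Ia = 0.2·(1100/207) = 220/207 in ≈ 1.063 in

S = 1100/207 in ≈ 5.314 in; Ia = 220/207 in ≈ 1.063 in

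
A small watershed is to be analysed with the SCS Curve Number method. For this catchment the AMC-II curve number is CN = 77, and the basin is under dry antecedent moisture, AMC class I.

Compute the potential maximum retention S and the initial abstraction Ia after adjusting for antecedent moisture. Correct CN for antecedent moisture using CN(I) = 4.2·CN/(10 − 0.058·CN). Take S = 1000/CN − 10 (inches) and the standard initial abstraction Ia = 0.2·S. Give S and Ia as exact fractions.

S = 11500/1617 in ≈ 7.112 in; Ia = 2300/1617 in ≈ 1.422 in

Dry (AMC I): CN(I) = 4.2·77/(10 − 0.058·77) = (1617/5)/(2767/500) = 161700/2767 ≈ 58.439
Retention S: 1000/CN − 10 with CN=58.439 → S = 11500/1617 ≈ 7.112 in
Ia = 0.2·(11500/1617) = 2300/1617 in ≈ 1.422 in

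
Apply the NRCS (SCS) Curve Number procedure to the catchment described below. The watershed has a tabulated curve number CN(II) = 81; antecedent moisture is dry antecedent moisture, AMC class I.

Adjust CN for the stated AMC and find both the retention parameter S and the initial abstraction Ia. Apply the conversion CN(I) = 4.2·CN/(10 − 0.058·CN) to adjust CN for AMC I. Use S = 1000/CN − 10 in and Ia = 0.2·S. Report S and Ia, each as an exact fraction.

Dry (AMC I): CN(I) = 4.2·81/(10 − 0.058·81) = (1701/5)/(2651/500) = 170100/2651 ≈ 64.164
Max retention: S = 1000/(170100/2651) − 10 = 9500/1701 in (≈ 5.585 in)
Ia = 0.2·(9500/1701) = 1900/1701 in ≈ 1.117 in

S = 9500/1701 in ≈ 5.585 in; Ia = 1900/1701 in ≈ 1.117 in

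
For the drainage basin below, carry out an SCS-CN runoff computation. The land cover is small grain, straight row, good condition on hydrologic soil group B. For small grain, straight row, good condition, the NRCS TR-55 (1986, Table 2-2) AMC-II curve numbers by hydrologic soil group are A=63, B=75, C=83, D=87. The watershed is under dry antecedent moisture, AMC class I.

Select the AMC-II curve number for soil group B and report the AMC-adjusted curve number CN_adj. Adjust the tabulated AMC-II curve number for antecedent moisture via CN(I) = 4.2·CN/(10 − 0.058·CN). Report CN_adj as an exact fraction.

NRCS table: small grain, straight row, good condition, soil group B → CN(II) = 75
Adjust CN=75 to AMC I: 4.2·75/(10 − 0.058·75) → 315 ÷ (113/20) = 6300/113 ≈ 55.752

CN_adj = 6300/113 ≈ 55.752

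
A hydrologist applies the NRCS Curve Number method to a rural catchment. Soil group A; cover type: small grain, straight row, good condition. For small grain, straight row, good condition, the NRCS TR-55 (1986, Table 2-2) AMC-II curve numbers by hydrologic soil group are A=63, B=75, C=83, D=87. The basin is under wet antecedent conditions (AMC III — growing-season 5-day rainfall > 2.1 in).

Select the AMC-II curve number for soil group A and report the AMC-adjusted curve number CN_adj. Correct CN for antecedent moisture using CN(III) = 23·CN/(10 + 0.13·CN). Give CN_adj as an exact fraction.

NRCS table: small grain, straight row, good condition, soil group A → CN(II) = 63
Adjust CN=63 to AMC III: 23·63/(10 + 0.13·63) → 1449 ÷ (1819/100) = 144900/1819 ≈ 79.659

CN_adj = 144900/1819 ≈ 79.659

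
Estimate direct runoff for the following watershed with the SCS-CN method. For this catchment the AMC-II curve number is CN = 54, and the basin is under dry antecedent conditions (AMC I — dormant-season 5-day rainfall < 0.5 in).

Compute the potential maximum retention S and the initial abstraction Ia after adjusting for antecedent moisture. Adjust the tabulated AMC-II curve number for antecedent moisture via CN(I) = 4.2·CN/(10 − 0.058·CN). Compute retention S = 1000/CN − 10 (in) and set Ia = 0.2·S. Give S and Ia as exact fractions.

Adjust CN=54 to AMC I: 4.2·54/(10 − 0.058·54) → (1134/5) ÷ (1717/250) = 56700/1717 ≈ 33.023
S = 1000/(56700/1717) − 10 = 11500/567 in ≈ 20.282 in
Ia = 0.2S: 0.2·20.282 = 4.056 in (exactly 2300/567)

S = 11500/567 in ≈ 20.282 in; Ia = 2300/567 in ≈ 4.056 in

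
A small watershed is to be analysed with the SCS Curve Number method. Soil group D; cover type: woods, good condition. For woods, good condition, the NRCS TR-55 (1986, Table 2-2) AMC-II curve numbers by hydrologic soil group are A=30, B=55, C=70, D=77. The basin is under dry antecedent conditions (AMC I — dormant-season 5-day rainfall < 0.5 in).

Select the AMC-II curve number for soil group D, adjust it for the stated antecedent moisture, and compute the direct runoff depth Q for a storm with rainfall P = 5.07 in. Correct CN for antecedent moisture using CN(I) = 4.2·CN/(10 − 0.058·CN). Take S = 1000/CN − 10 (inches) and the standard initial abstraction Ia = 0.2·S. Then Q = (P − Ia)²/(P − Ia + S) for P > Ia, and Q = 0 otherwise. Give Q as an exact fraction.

NRCS table: woods, good condition, soil group D → CN(II) = 77
Dry (AMC I): CN(I) = 4.2·77/(10 − 0.058·77) = (1617/5)/(2767/500) = 161700/2767 ≈ 58.439
Retention S: 1000/CN − 10 with CN=58.439 → S = 11500/1617 ≈ 7.112 in
Ia = 0.2·(11500/1617) = 2300/1617 in ≈ 1.422 in
Since P=5.070 > Ia=1.422: effective rainfall P−Ia = 589819/161700 in
Q: (589819/161700)² ÷ (1739819/161700) = 347886452761/281328732300 in (≈ 1.237 in)

Q = 347886452761/281328732300 in ≈ 1.237 in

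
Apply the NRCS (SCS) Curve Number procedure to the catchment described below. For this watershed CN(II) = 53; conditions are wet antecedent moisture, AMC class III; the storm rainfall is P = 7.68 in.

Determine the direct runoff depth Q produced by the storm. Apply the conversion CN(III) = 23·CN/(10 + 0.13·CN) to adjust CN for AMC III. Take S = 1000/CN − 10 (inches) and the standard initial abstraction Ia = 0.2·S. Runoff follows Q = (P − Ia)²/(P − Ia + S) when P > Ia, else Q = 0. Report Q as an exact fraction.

Q = 2770653769/624828925 in ≈ 4.434 in

CN(III) from CN(II)=53: (23·53)/(10 + 0.13·53) = 121900/1689 ≈ 72.173
Max retention: S = 1000/(121900/1689) − 10 = 4700/1219 in (≈ 3.856 in)
Ia = 0.2·(4700/1219) = 940/1219 in ≈ 0.771 in
P − Ia = 7.680 − 0.771 = 210548/30475 ≈ 6.909 in (> 0, runoff occurs)
Runoff Q = (P−Ia)²/(P−Ia+S) = (6.909)²/(6.909+3.856) = 2770653769/624828925 ≈ 4.434 in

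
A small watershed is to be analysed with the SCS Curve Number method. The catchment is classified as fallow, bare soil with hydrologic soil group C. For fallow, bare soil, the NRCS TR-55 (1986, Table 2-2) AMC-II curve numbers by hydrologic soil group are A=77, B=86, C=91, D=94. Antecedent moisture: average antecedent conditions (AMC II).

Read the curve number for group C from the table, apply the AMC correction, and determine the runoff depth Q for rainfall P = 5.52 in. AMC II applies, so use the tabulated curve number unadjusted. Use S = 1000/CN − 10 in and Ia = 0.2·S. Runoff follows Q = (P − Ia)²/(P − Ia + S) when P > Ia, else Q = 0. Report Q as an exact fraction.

NRCS table: fallow, bare soil, soil group C → CN(II) = 91
Average conditions: CN = 91 (no AMC adjustment).
Retention S: 1000/CN − 10 with CN=91.000 → S = 90/91 ≈ 0.989 in
Ia = 0.2·(90/91) = 18/91 in ≈ 0.198 in
P − Ia = 5.520 − 0.198 = 12108/2275 ≈ 5.322 in (> 0, runoff occurs)
Q: (12108/2275)² ÷ (14358/2275) = 24433944/5444075 in (≈ 4.488 in)

Q = 24433944/5444075 in ≈ 4.488 in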